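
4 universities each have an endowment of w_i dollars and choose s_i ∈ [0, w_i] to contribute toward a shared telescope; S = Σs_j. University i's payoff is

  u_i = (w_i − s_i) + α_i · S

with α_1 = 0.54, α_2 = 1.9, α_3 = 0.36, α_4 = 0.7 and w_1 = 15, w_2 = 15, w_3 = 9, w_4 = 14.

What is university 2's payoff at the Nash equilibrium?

∂u_i/∂s_i = α_i − 1, so university i contributes w_i if α_i > 1, else 0.
α_i > 1 for i ∈ {2}; NE contributions (0, 15, 0, 0), S = 15.
u_2 = (15 − 15) + 1.9·15 = 28.5.

28.5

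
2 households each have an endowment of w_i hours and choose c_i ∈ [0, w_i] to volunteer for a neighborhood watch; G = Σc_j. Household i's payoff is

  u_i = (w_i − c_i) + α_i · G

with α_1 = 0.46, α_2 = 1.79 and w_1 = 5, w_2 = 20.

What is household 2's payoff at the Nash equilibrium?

35.8

∂u_i/∂c_i = α_i − 1, so household i contributes w_i if α_i > 1, else 0.
α_i > 1 for i ∈ {2}; NE contributions (0, 20), G = 20.
u_2 = (20 − 20) + 1.79·20 = 35.8.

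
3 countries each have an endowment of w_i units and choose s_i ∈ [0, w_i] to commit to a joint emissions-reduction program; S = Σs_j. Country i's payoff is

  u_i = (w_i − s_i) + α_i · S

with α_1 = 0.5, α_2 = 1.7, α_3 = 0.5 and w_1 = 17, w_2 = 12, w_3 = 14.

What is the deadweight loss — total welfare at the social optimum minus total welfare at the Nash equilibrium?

52.7

∂u_i/∂s_i = α_i − 1, so country i contributes w_i if α_i > 1, else 0.
α_i > 1 for i ∈ {2}; NE contributions (0, 12, 0), S = 12.
W^NE = Σw_i − S^NE + (Σα_i)·S^NE = 43 + 1.7·12 = 63.4.
Planner: ∂(Σu_j)/∂s_i = Σα_j − 1 = 1.7 > 0, so everyone contributes w_i; S^SO = 43, W^SO = 43 + 1.7·43 = 116.1.
Deadweight loss = 52.7.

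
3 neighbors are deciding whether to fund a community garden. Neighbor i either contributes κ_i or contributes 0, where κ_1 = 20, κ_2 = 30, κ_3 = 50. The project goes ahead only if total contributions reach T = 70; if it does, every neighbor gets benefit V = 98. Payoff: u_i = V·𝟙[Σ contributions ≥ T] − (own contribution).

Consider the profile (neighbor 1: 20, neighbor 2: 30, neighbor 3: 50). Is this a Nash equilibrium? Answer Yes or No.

Total = 100 ≥ 70: provided.
Neighbor 1 (pledges 20, payoff 78): dropping to 0 → total 80, payoff 98. Profitable deviation.

No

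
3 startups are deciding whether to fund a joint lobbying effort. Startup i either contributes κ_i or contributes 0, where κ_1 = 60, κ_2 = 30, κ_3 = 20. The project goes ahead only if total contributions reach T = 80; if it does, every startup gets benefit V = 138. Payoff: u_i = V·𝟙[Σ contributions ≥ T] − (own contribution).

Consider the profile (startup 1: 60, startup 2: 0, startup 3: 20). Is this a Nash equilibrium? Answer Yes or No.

Yes

Total = 80 ≥ 80: provided.
Startup 1 (pledges 60, payoff 78): dropping to 0 → total 20, payoff 0. No gain.
Startup 2 (pledges 0, payoff 138): pledging 30 → total 110, payoff 108. No gain.
Startup 3 (pledges 20, payoff 118): dropping to 0 → total 60, payoff 0. No gain.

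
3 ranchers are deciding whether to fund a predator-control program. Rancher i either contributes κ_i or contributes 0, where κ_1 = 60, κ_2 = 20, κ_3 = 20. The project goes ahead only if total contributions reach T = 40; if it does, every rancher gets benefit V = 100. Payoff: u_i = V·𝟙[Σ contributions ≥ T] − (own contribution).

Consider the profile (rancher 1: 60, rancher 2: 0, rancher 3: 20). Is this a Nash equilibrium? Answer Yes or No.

Total = 80 ≥ 40: provided.
Rancher 1 (pledges 60, payoff 40): dropping to 0 → total 20, payoff 0. No gain.
Rancher 2 (pledges 0, payoff 100): pledging 20 → total 100, payoff 80. No gain.
Rancher 3 (pledges 20, payoff 80): dropping to 0 → total 60, payoff 100. Profitable deviation.

No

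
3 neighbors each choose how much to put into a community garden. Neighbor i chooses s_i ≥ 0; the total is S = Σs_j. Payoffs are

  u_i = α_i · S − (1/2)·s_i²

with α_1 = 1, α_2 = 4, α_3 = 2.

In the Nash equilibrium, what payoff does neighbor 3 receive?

Neighbor i's FOC: ∂u_i/∂s_i = α_i − s_i = 0, so s_i* = α_i.
NE contributions = (1, 4, 2); S = 7.
u_3 = α_3·S − ½·(s_3)² = 2·7 − ½·2² = 12.

12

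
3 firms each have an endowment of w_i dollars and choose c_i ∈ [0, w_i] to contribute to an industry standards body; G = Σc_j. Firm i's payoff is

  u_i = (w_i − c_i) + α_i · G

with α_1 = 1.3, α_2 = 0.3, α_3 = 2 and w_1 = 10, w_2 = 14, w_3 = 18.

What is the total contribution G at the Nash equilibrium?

∂u_i/∂c_i = α_i − 1, so firm i contributes w_i if α_i > 1, else 0.
α_i > 1 for i ∈ {1, 3}; NE contributions (10, 0, 18), G = 28.

28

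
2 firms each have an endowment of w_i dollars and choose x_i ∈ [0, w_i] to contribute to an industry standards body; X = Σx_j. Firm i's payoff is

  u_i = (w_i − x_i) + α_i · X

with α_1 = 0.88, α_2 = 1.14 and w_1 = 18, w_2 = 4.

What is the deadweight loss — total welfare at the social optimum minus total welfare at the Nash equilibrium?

∂u_i/∂x_i = α_i − 1, so firm i contributes w_i if α_i > 1, else 0.
α_i > 1 for i ∈ {2}; NE contributions (0, 4), X = 4.
W^NE = Σw_i − X^NE + (Σα_i)·X^NE = 22 + 1.02·4 = 26.08.
Planner: ∂(Σu_j)/∂x_i = Σα_j − 1 = 1.02 > 0, so everyone contributes w_i; X^SO = 22, W^SO = 22 + 1.02·22 = 44.44.
Deadweight loss = 18.36.

18.36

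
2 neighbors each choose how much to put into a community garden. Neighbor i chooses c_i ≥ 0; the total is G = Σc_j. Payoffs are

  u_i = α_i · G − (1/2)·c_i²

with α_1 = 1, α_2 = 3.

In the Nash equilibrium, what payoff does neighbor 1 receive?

Neighbor i's FOC: ∂u_i/∂c_i = α_i − c_i = 0, so c_i* = α_i.
NE contributions = (1, 3); G = 4.
u_1 = α_1·G − ½·(c_1)² = 1·4 − ½·1² = 3.5.

3.5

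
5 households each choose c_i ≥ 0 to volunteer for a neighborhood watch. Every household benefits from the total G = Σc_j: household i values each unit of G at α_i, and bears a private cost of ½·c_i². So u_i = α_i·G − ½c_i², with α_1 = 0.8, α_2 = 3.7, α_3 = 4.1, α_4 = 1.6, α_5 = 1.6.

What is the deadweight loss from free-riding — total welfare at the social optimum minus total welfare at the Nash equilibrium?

Household i's FOC: ∂u_i/∂c_i = α_i − c_i = 0, so c_i* = α_i.
NE contributions = (0.8, 3.7, 4.1, 1.6, 1.6); G = 11.8.
W^NE = (Σα)·G − ½Σα_i² = 11.8² − ½·36.26 = 121.11.
Planner sets c_i = Σα_j = 11.8 for every i, so G^SO = 5·11.8 = 59.
W^SO = (Σα)·G^SO − ½·5·(Σα)² = (5/2)·11.8² = 348.1.
Deadweight loss = W^SO − W^NE = 226.99.

226.99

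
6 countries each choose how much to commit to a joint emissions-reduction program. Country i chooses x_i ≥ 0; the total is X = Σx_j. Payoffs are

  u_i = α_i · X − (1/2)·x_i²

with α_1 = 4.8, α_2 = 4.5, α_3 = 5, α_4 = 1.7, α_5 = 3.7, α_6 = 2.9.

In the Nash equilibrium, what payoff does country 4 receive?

Country i's FOC: ∂u_i/∂x_i = α_i − x_i = 0, so x_i* = α_i.
NE contributions = (4.8, 4.5, 5, 1.7, 3.7, 2.9); X = 22.6.
u_4 = α_4·X − ½·(x_4)² = 1.7·22.6 − ½·1.7² = 36.975.

36.975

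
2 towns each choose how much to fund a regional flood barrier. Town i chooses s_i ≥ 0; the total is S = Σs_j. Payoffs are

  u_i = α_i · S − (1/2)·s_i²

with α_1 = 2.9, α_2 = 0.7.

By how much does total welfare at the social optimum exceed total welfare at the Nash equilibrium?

Town i's FOC: ∂u_i/∂s_i = α_i − s_i = 0, so s_i* = α_i.
NE contributions = (2.9, 0.7); S = 3.6.
W^NE = (Σα)·S − ½Σα_i² = 3.6² − ½·8.9 = 8.51.
Planner sets s_i = Σα_j = 3.6 for every i, so S^SO = 2·3.6 = 7.2.
W^SO = (Σα)·S^SO − ½·2·(Σα)² = (2/2)·3.6² = 12.96.
Deadweight loss = W^SO − W^NE = 4.45.

4.45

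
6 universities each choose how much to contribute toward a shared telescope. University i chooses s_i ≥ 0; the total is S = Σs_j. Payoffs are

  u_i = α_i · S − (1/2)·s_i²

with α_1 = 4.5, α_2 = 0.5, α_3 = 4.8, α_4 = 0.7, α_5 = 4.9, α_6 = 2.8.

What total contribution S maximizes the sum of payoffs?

Planner FOC: ∂(Σu_j)/∂s_i = (Σα_j) − s_i = 0, so s_i^SO = Σα_j = 18.2 for every i; S^SO = 109.2.

109.2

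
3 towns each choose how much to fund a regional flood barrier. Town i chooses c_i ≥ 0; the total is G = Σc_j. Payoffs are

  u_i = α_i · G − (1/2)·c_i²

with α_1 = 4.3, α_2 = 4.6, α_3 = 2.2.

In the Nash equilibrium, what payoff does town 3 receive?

Town i's FOC: ∂u_i/∂c_i = α_i − c_i = 0, so c_i* = α_i.
NE contributions = (4.3, 4.6, 2.2); G = 11.1.
u_3 = α_3·G − ½·(c_3)² = 2.2·11.1 − ½·2.2² = 22.

22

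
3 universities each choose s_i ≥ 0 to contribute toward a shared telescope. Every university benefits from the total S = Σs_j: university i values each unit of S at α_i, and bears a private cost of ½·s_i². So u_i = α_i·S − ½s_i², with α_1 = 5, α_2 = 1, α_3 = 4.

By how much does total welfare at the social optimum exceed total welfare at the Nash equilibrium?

71

University i's FOC: ∂u_i/∂s_i = α_i − s_i = 0, so s_i* = α_i.
NE contributions = (5, 1, 4); S = 10.
W^NE = (Σα)·S − ½Σα_i² = 10² − ½·42 = 79.
Planner sets s_i = Σα_j = 10 for every i, so S^SO = 3·10 = 30.
W^SO = (Σα)·S^SO − ½·3·(Σα)² = (3/2)·10² = 150.
Deadweight loss = W^SO − W^NE = 71.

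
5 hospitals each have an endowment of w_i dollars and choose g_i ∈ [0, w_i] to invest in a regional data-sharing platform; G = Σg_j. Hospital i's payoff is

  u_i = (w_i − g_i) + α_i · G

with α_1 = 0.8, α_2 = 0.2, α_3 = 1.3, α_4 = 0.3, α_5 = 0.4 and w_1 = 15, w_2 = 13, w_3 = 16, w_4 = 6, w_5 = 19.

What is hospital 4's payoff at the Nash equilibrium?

10.8

∂u_i/∂g_i = α_i − 1, so hospital i contributes w_i if α_i > 1, else 0.
α_i > 1 for i ∈ {3}; NE contributions (0, 0, 16, 0, 0), G = 16.
u_4 = (6 − 0) + 0.3·16 = 10.8.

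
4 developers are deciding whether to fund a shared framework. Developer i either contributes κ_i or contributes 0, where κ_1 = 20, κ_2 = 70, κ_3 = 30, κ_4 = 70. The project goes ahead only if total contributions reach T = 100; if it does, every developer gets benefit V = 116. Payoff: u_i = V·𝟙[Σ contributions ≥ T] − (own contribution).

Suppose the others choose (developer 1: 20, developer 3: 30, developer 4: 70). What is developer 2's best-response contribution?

Others' total = 120 ≥ 100; contributing adds cost 70 for no extra benefit.
Best response: 0.

0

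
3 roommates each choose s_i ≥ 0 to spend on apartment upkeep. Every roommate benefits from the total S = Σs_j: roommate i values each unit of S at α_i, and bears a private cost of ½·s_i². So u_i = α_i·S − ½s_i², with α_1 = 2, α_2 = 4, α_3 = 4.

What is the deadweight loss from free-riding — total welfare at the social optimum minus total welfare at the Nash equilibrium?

68

Roommate i's FOC: ∂u_i/∂s_i = α_i − s_i = 0, so s_i* = α_i.
NE contributions = (2, 4, 4); S = 10.
W^NE = (Σα)·S − ½Σα_i² = 10² − ½·36 = 82.
Planner sets s_i = Σα_j = 10 for every i, so S^SO = 3·10 = 30.
W^SO = (Σα)·S^SO − ½·3·(Σα)² = (3/2)·10² = 150.
Deadweight loss = W^SO − W^NE = 68.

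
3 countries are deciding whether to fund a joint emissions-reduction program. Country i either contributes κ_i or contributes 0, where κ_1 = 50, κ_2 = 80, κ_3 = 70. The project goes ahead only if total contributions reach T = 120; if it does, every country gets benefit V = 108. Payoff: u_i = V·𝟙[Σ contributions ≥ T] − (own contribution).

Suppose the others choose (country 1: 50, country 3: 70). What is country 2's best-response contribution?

Others' total = 120 ≥ 120; contributing adds cost 80 for no extra benefit.
Best response: 0.

0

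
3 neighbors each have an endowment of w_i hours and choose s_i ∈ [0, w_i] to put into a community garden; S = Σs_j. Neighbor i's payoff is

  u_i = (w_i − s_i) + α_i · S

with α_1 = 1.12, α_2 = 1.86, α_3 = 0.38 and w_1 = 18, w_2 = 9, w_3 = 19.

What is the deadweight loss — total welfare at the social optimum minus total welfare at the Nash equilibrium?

44.84

∂u_i/∂s_i = α_i − 1, so neighbor i contributes w_i if α_i > 1, else 0.
α_i > 1 for i ∈ {1, 2}; NE contributions (18, 9, 0), S = 27.
W^NE = Σw_i − S^NE + (Σα_i)·S^NE = 46 + 2.36·27 = 109.72.
Planner: ∂(Σu_j)/∂s_i = Σα_j − 1 = 2.36 > 0, so everyone contributes w_i; S^SO = 46, W^SO = 46 + 2.36·46 = 154.56.
Deadweight loss = 44.84.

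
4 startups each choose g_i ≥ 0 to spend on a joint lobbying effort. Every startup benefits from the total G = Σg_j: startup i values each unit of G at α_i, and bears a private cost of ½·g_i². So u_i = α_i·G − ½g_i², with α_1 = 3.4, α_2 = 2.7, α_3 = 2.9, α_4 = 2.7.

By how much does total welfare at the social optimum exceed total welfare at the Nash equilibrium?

Startup i's FOC: ∂u_i/∂g_i = α_i − g_i = 0, so g_i* = α_i.
NE contributions = (3.4, 2.7, 2.9, 2.7); G = 11.7.
W^NE = (Σα)·G − ½Σα_i² = 11.7² − ½·34.55 = 119.615.
Planner sets g_i = Σα_j = 11.7 for every i, so G^SO = 4·11.7 = 46.8.
W^SO = (Σα)·G^SO − ½·4·(Σα)² = (4/2)·11.7² = 273.78.
Deadweight loss = W^SO − W^NE = 154.165.

154.165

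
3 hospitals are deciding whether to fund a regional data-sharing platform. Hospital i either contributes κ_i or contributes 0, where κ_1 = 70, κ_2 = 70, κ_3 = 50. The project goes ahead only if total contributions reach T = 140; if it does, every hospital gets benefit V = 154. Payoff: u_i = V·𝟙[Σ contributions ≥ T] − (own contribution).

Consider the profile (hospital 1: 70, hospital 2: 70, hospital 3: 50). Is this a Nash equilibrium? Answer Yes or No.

No

Total = 190 ≥ 140: provided.
Hospital 1 (pledges 70, payoff 84): dropping to 0 → total 120, payoff 0. No gain.
Hospital 2 (pledges 70, payoff 84): dropping to 0 → total 120, payoff 0. No gain.
Hospital 3 (pledges 50, payoff 104): dropping to 0 → total 140, payoff 154. Profitable deviation.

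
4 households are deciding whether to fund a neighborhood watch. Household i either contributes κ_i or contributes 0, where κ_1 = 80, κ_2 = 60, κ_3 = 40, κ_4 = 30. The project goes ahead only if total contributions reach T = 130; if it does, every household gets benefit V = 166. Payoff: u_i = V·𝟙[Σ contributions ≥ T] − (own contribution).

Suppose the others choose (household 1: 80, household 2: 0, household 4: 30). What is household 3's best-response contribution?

Others' total = 110. Contributing 40 brings total to 150 ≥ 130: gain V − κ_3 = 126.
Best response: 40.

40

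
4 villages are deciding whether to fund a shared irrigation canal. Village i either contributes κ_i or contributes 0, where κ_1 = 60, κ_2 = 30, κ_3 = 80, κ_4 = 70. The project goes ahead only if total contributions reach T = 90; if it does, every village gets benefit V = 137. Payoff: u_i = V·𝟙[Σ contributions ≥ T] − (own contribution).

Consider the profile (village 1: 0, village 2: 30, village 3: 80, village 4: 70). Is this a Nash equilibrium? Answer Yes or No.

Total = 180 ≥ 90: provided.
Village 1 (pledges 0, payoff 137): pledging 60 → total 240, payoff 77. No gain.
Village 2 (pledges 30, payoff 107): dropping to 0 → total 150, payoff 137. Profitable deviation.

No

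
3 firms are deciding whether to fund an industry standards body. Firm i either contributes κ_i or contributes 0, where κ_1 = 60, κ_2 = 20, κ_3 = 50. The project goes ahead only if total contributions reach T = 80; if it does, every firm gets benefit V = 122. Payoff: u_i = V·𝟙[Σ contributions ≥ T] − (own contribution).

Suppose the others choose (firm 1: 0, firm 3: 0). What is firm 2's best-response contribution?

Others' total = 0. Even contributing 20 gives 20 < 80: no benefit either way.
Best response: 0.

0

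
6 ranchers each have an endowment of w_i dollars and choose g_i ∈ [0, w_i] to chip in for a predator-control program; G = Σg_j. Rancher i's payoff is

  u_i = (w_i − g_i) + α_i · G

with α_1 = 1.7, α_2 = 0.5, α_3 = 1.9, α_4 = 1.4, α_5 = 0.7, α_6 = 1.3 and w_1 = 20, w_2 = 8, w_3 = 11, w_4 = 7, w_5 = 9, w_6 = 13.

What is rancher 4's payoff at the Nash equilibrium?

71.4

∂u_i/∂g_i = α_i − 1, so rancher i contributes w_i if α_i > 1, else 0.
α_i > 1 for i ∈ {1, 3, 4, 6}; NE contributions (20, 0, 11, 7, 0, 13), G = 51.
u_4 = (7 − 7) + 1.4·51 = 71.4.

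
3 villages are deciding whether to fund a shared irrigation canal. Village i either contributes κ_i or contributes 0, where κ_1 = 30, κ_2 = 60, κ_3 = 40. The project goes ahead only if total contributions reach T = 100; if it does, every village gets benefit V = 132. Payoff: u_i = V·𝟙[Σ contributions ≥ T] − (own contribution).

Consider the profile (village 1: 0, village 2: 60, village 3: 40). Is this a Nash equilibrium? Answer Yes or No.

Yes

Total = 100 ≥ 100: provided.
Village 1 (pledges 0, payoff 132): pledging 30 → total 130, payoff 102. No gain.
Village 2 (pledges 60, payoff 72): dropping to 0 → total 40, payoff 0. No gain.
Village 3 (pledges 40, payoff 92): dropping to 0 → total 60, payoff 0. No gain.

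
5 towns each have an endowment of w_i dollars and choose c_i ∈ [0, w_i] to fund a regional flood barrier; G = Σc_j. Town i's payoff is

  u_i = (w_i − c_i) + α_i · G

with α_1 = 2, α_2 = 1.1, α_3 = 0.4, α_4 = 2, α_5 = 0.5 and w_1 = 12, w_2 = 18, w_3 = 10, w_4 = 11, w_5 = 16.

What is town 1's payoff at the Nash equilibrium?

∂u_i/∂c_i = α_i − 1, so town i contributes w_i if α_i > 1, else 0.
α_i > 1 for i ∈ {1, 2, 4}; NE contributions (12, 18, 0, 11, 0), G = 41.
u_1 = (12 − 12) + 2·41 = 82.

82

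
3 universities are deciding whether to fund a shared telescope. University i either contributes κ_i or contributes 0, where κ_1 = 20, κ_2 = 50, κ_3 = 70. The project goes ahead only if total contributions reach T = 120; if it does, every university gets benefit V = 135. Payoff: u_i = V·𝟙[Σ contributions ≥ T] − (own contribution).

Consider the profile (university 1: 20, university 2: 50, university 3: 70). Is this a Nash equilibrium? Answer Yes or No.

Total = 140 ≥ 120: provided.
University 1 (pledges 20, payoff 115): dropping to 0 → total 120, payoff 135. Profitable deviation.

No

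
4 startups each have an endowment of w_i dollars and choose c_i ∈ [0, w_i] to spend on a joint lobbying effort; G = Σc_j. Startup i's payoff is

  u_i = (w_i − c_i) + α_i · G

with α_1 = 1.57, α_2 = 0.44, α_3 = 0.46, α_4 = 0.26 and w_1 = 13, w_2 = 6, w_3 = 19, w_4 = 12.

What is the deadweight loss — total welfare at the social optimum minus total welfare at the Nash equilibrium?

64.01

∂u_i/∂c_i = α_i − 1, so startup i contributes w_i if α_i > 1, else 0.
α_i > 1 for i ∈ {1}; NE contributions (13, 0, 0, 0), G = 13.
W^NE = Σw_i − G^NE + (Σα_i)·G^NE = 50 + 1.73·13 = 72.49.
Planner: ∂(Σu_j)/∂c_i = Σα_j − 1 = 1.73 > 0, so everyone contributes w_i; G^SO = 50, W^SO = 50 + 1.73·50 = 136.5.
Deadweight loss = 64.01.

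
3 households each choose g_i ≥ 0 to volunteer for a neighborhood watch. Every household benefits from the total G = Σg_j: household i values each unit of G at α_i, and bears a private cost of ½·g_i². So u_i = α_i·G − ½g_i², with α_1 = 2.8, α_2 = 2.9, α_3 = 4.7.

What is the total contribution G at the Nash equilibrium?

10.4

Household i's FOC: ∂u_i/∂g_i = α_i − g_i = 0, so g_i* = α_i.
NE contributions = (2.8, 2.9, 4.7); G = 10.4.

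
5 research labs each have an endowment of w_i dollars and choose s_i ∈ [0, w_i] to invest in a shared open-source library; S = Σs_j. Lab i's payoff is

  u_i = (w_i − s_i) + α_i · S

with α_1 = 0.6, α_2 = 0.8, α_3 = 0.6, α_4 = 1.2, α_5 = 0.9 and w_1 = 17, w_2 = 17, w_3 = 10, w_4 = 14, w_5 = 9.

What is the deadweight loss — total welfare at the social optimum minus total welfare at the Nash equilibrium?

164.3

∂u_i/∂s_i = α_i − 1, so lab i contributes w_i if α_i > 1, else 0.
α_i > 1 for i ∈ {4}; NE contributions (0, 0, 0, 14, 0), S = 14.
W^NE = Σw_i − S^NE + (Σα_i)·S^NE = 67 + 3.1·14 = 110.4.
Planner: ∂(Σu_j)/∂s_i = Σα_j − 1 = 3.1 > 0, so everyone contributes w_i; S^SO = 67, W^SO = 67 + 3.1·67 = 274.7.
Deadweight loss = 164.3.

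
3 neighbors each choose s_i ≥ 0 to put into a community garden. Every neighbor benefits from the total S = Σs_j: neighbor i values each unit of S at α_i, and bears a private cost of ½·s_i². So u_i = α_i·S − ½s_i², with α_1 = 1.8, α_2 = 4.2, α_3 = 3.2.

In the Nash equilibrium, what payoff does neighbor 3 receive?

Neighbor i's FOC: ∂u_i/∂s_i = α_i − s_i = 0, so s_i* = α_i.
NE contributions = (1.8, 4.2, 3.2); S = 9.2.
u_3 = α_3·S − ½·(s_3)² = 3.2·9.2 − ½·3.2² = 24.32.

24.32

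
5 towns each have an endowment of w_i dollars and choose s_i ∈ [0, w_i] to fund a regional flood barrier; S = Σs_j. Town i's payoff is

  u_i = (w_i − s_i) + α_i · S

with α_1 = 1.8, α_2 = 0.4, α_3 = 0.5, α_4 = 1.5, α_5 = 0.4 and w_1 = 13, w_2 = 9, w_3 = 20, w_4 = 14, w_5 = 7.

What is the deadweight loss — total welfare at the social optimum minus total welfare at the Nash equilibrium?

∂u_i/∂s_i = α_i − 1, so town i contributes w_i if α_i > 1, else 0.
α_i > 1 for i ∈ {1, 4}; NE contributions (13, 0, 0, 14, 0), S = 27.
W^NE = Σw_i − S^NE + (Σα_i)·S^NE = 63 + 3.6·27 = 160.2.
Planner: ∂(Σu_j)/∂s_i = Σα_j − 1 = 3.6 > 0, so everyone contributes w_i; S^SO = 63, W^SO = 63 + 3.6·63 = 289.8.
Deadweight loss = 129.6.

129.6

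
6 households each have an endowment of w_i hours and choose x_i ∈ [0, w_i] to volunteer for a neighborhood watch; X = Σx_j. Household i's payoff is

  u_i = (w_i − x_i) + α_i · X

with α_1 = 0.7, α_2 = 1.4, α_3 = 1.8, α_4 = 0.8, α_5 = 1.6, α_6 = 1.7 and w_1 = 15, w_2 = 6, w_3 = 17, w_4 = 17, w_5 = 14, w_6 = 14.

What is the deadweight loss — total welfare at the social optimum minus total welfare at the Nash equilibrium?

∂u_i/∂x_i = α_i − 1, so household i contributes w_i if α_i > 1, else 0.
α_i > 1 for i ∈ {2, 3, 5, 6}; NE contributions (0, 6, 17, 0, 14, 14), X = 51.
W^NE = Σw_i − X^NE + (Σα_i)·X^NE = 83 + 7·51 = 440.
Planner: ∂(Σu_j)/∂x_i = Σα_j − 1 = 7 > 0, so everyone contributes w_i; X^SO = 83, W^SO = 83 + 7·83 = 664.
Deadweight loss = 224.

224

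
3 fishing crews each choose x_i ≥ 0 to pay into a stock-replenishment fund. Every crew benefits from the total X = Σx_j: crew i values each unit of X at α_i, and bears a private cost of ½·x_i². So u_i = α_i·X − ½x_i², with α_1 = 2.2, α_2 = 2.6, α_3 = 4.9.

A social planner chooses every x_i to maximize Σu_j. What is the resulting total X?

29.1

Planner FOC: ∂(Σu_j)/∂x_i = (Σα_j) − x_i = 0, so x_i^SO = Σα_j = 9.7 for every i; X^SO = 29.1.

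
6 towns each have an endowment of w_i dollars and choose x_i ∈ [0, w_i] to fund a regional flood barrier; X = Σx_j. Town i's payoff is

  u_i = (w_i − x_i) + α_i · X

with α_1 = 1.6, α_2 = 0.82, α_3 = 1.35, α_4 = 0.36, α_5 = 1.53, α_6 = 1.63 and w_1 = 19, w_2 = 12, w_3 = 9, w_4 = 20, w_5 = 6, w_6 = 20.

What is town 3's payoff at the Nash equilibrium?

72.9

∂u_i/∂x_i = α_i − 1, so town i contributes w_i if α_i > 1, else 0.
α_i > 1 for i ∈ {1, 3, 5, 6}; NE contributions (19, 0, 9, 0, 6, 20), X = 54.
u_3 = (9 − 9) + 1.35·54 = 72.9.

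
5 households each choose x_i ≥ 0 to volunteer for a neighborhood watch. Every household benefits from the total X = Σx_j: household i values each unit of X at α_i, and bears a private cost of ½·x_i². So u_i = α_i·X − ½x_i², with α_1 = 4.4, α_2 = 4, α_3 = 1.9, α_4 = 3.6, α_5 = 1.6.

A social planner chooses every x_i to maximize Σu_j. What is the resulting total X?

Planner FOC: ∂(Σu_j)/∂x_i = (Σα_j) − x_i = 0, so x_i^SO = Σα_j = 15.5 for every i; X^SO = 77.5.

77.5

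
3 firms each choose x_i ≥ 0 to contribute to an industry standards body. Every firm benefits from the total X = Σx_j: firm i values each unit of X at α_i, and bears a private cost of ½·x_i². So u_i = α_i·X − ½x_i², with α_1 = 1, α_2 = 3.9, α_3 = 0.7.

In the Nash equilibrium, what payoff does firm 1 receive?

5.1

Firm i's FOC: ∂u_i/∂x_i = α_i − x_i = 0, so x_i* = α_i.
NE contributions = (1, 3.9, 0.7); X = 5.6.
u_1 = α_1·X − ½·(x_1)² = 1·5.6 − ½·1² = 5.1.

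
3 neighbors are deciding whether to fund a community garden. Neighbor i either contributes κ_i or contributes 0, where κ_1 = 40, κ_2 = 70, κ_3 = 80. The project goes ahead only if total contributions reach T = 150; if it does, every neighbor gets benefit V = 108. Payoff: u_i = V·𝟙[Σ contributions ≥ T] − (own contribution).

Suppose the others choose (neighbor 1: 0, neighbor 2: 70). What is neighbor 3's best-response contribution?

Others' total = 70. Contributing 80 brings total to 150 ≥ 150: gain V − κ_3 = 28.
Best response: 80.

80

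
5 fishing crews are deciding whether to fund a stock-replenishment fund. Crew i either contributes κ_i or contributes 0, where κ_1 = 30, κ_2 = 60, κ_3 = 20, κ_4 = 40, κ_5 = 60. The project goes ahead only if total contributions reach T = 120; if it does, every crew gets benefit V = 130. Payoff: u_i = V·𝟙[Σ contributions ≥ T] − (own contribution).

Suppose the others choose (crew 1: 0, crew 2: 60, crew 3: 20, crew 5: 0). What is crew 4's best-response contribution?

40

Others' total = 80. Contributing 40 brings total to 120 ≥ 120: gain V − κ_4 = 90.
Best response: 40.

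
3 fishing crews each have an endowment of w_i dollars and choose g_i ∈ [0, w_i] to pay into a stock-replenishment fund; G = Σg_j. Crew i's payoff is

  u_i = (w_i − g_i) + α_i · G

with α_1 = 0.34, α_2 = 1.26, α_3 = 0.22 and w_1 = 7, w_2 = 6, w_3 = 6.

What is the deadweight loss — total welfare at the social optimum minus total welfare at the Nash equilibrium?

10.66

∂u_i/∂g_i = α_i − 1, so crew i contributes w_i if α_i > 1, else 0.
α_i > 1 for i ∈ {2}; NE contributions (0, 6, 0), G = 6.
W^NE = Σw_i − G^NE + (Σα_i)·G^NE = 19 + 0.82·6 = 23.92.
Planner: ∂(Σu_j)/∂g_i = Σα_j − 1 = 0.82 > 0, so everyone contributes w_i; G^SO = 19, W^SO = 19 + 0.82·19 = 34.58.
Deadweight loss = 10.66.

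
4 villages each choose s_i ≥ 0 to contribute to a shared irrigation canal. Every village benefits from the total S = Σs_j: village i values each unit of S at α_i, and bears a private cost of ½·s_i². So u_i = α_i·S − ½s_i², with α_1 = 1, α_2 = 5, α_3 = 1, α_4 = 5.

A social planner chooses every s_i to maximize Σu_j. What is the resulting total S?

Planner FOC: ∂(Σu_j)/∂s_i = (Σα_j) − s_i = 0, so s_i^SO = Σα_j = 12 for every i; S^SO = 48.

48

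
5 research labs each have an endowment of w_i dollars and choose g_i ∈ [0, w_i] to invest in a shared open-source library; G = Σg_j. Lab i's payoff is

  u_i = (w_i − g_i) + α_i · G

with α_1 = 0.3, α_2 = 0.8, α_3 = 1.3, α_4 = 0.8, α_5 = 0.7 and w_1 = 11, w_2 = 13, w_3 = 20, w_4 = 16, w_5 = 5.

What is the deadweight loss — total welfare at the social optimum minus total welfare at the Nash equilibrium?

130.5

∂u_i/∂g_i = α_i − 1, so lab i contributes w_i if α_i > 1, else 0.
α_i > 1 for i ∈ {3}; NE contributions (0, 0, 20, 0, 0), G = 20.
W^NE = Σw_i − G^NE + (Σα_i)·G^NE = 65 + 2.9·20 = 123.
Planner: ∂(Σu_j)/∂g_i = Σα_j − 1 = 2.9 > 0, so everyone contributes w_i; G^SO = 65, W^SO = 65 + 2.9·65 = 253.5.
Deadweight loss = 130.5.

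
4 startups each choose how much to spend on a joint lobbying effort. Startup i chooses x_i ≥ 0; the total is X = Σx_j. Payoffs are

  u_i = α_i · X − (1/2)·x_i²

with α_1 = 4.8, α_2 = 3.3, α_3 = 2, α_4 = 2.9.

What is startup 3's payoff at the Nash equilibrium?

Startup i's FOC: ∂u_i/∂x_i = α_i − x_i = 0, so x_i* = α_i.
NE contributions = (4.8, 3.3, 2, 2.9); X = 13.
u_3 = α_3·X − ½·(x_3)² = 2·13 − ½·2² = 24.

24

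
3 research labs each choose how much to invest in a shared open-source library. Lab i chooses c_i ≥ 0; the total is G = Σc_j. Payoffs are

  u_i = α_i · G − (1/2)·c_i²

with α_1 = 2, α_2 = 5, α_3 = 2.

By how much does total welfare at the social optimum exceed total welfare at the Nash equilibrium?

Lab i's FOC: ∂u_i/∂c_i = α_i − c_i = 0, so c_i* = α_i.
NE contributions = (2, 5, 2); G = 9.
W^NE = (Σα)·G − ½Σα_i² = 9² − ½·33 = 64.5.
Planner sets c_i = Σα_j = 9 for every i, so G^SO = 3·9 = 27.
W^SO = (Σα)·G^SO − ½·3·(Σα)² = (3/2)·9² = 121.5.
Deadweight loss = W^SO − W^NE = 57.

57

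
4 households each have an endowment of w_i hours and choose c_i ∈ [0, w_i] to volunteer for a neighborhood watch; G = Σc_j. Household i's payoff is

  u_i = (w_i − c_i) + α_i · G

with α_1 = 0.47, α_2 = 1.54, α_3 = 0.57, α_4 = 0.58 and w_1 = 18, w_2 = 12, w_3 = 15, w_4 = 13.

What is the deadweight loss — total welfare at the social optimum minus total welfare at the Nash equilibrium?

∂u_i/∂c_i = α_i − 1, so household i contributes w_i if α_i > 1, else 0.
α_i > 1 for i ∈ {2}; NE contributions (0, 12, 0, 0), G = 12.
W^NE = Σw_i − G^NE + (Σα_i)·G^NE = 58 + 2.16·12 = 83.92.
Planner: ∂(Σu_j)/∂c_i = Σα_j − 1 = 2.16 > 0, so everyone contributes w_i; G^SO = 58, W^SO = 58 + 2.16·58 = 183.28.
Deadweight loss = 99.36.

99.36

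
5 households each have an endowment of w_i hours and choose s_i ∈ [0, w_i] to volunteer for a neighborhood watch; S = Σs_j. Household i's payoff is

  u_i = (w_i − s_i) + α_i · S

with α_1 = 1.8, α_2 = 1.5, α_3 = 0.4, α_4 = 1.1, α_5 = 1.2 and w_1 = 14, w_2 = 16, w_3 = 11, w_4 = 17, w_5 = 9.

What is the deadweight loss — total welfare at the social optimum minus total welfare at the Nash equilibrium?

55

∂u_i/∂s_i = α_i − 1, so household i contributes w_i if α_i > 1, else 0.
α_i > 1 for i ∈ {1, 2, 4, 5}; NE contributions (14, 16, 0, 17, 9), S = 56.
W^NE = Σw_i − S^NE + (Σα_i)·S^NE = 67 + 5·56 = 347.
Planner: ∂(Σu_j)/∂s_i = Σα_j − 1 = 5 > 0, so everyone contributes w_i; S^SO = 67, W^SO = 67 + 5·67 = 402.
Deadweight loss = 55.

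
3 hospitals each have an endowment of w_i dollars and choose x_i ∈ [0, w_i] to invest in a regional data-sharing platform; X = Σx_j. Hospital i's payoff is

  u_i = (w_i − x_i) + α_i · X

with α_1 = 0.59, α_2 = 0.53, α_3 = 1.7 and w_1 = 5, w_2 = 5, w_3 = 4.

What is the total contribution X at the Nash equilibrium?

∂u_i/∂x_i = α_i − 1, so hospital i contributes w_i if α_i > 1, else 0.
α_i > 1 for i ∈ {3}; NE contributions (0, 0, 4), X = 4.

4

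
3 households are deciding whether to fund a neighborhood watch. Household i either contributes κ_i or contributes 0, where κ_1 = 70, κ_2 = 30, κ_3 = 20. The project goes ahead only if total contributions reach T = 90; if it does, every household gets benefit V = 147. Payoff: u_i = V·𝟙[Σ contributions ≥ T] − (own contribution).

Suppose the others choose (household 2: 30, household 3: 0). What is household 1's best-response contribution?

Others' total = 30. Contributing 70 brings total to 100 ≥ 90: gain V − κ_1 = 77.
Best response: 70.

70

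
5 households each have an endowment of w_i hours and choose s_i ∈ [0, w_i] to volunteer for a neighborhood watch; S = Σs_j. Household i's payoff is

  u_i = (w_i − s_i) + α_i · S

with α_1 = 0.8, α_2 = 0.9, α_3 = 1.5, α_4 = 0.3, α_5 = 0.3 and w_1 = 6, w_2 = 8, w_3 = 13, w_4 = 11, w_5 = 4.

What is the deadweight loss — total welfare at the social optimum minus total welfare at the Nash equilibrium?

∂u_i/∂s_i = α_i − 1, so household i contributes w_i if α_i > 1, else 0.
α_i > 1 for i ∈ {3}; NE contributions (0, 0, 13, 0, 0), S = 13.
W^NE = Σw_i − S^NE + (Σα_i)·S^NE = 42 + 2.8·13 = 78.4.
Planner: ∂(Σu_j)/∂s_i = Σα_j − 1 = 2.8 > 0, so everyone contributes w_i; S^SO = 42, W^SO = 42 + 2.8·42 = 159.6.
Deadweight loss = 81.2.

81.2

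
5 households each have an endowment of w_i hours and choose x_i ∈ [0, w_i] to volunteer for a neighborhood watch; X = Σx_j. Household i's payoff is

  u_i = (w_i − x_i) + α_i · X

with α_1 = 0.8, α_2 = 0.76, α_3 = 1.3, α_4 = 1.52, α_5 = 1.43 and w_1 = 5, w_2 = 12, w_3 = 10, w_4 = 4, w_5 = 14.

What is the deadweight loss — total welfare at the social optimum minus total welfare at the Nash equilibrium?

∂u_i/∂x_i = α_i − 1, so household i contributes w_i if α_i > 1, else 0.
α_i > 1 for i ∈ {3, 4, 5}; NE contributions (0, 0, 10, 4, 14), X = 28.
W^NE = Σw_i − X^NE + (Σα_i)·X^NE = 45 + 4.81·28 = 179.68.
Planner: ∂(Σu_j)/∂x_i = Σα_j − 1 = 4.81 > 0, so everyone contributes w_i; X^SO = 45, W^SO = 45 + 4.81·45 = 261.45.
Deadweight loss = 81.77.

81.77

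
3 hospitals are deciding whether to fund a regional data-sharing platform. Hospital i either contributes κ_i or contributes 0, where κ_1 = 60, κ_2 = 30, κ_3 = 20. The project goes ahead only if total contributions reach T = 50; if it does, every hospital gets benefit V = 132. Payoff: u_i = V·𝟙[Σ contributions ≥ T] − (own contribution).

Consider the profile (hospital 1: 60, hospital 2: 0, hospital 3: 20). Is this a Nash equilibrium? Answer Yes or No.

Total = 80 ≥ 50: provided.
Hospital 1 (pledges 60, payoff 72): dropping to 0 → total 20, payoff 0. No gain.
Hospital 2 (pledges 0, payoff 132): pledging 30 → total 110, payoff 102. No gain.
Hospital 3 (pledges 20, payoff 112): dropping to 0 → total 60, payoff 132. Profitable deviation.

No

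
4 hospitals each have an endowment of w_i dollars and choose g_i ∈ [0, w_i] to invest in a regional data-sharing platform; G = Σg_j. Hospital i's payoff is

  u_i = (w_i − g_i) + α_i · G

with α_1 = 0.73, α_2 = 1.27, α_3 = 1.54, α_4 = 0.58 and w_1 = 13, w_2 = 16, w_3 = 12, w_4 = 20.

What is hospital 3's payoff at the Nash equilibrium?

43.12

∂u_i/∂g_i = α_i − 1, so hospital i contributes w_i if α_i > 1, else 0.
α_i > 1 for i ∈ {2, 3}; NE contributions (0, 16, 12, 0), G = 28.
u_3 = (12 − 12) + 1.54·28 = 43.12.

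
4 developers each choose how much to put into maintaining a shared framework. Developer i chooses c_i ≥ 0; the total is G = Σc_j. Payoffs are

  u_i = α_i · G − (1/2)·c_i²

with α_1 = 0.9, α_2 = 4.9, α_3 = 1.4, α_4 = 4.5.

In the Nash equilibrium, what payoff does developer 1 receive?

10.125

Developer i's FOC: ∂u_i/∂c_i = α_i − c_i = 0, so c_i* = α_i.
NE contributions = (0.9, 4.9, 1.4, 4.5); G = 11.7.
u_1 = α_1·G − ½·(c_1)² = 0.9·11.7 − ½·0.9² = 10.125.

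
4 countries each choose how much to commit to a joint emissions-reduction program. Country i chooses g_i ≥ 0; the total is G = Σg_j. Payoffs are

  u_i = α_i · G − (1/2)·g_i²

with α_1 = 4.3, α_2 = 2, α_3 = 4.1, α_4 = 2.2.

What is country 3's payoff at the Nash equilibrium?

43.255

Country i's FOC: ∂u_i/∂g_i = α_i − g_i = 0, so g_i* = α_i.
NE contributions = (4.3, 2, 4.1, 2.2); G = 12.6.
u_3 = α_3·G − ½·(g_3)² = 4.1·12.6 − ½·4.1² = 43.255.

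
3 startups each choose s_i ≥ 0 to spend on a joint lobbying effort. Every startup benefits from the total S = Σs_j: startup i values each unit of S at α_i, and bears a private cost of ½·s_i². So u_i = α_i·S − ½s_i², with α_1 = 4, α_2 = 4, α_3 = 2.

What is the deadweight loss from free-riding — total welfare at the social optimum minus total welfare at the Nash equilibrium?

Startup i's FOC: ∂u_i/∂s_i = α_i − s_i = 0, so s_i* = α_i.
NE contributions = (4, 4, 2); S = 10.
W^NE = (Σα)·S − ½Σα_i² = 10² − ½·36 = 82.
Planner sets s_i = Σα_j = 10 for every i, so S^SO = 3·10 = 30.
W^SO = (Σα)·S^SO − ½·3·(Σα)² = (3/2)·10² = 150.
Deadweight loss = W^SO − W^NE = 68.

68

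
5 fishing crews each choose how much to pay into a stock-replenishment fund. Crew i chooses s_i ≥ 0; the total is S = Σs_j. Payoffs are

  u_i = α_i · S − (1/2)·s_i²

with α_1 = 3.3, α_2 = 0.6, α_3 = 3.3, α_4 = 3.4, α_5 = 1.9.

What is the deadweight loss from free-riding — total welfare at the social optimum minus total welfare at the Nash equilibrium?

Crew i's FOC: ∂u_i/∂s_i = α_i − s_i = 0, so s_i* = α_i.
NE contributions = (3.3, 0.6, 3.3, 3.4, 1.9); S = 12.5.
W^NE = (Σα)·S − ½Σα_i² = 12.5² − ½·37.31 = 137.595.
Planner sets s_i = Σα_j = 12.5 for every i, so S^SO = 5·12.5 = 62.5.
W^SO = (Σα)·S^SO − ½·5·(Σα)² = (5/2)·12.5² = 390.625.
Deadweight loss = W^SO − W^NE = 253.03.

253.03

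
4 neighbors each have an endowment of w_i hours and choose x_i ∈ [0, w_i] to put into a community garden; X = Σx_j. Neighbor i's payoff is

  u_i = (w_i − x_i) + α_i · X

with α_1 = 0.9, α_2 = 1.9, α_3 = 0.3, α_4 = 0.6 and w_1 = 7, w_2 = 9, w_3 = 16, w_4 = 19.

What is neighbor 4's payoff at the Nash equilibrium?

∂u_i/∂x_i = α_i − 1, so neighbor i contributes w_i if α_i > 1, else 0.
α_i > 1 for i ∈ {2}; NE contributions (0, 9, 0, 0), X = 9.
u_4 = (19 − 0) + 0.6·9 = 24.4.

24.4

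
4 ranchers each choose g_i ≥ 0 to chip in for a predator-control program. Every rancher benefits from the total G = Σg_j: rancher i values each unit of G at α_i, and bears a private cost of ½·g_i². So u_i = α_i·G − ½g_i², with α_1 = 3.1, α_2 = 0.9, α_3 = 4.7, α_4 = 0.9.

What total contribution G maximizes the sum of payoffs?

Planner FOC: ∂(Σu_j)/∂g_i = (Σα_j) − g_i = 0, so g_i^SO = Σα_j = 9.6 for every i; G^SO = 38.4.

38.4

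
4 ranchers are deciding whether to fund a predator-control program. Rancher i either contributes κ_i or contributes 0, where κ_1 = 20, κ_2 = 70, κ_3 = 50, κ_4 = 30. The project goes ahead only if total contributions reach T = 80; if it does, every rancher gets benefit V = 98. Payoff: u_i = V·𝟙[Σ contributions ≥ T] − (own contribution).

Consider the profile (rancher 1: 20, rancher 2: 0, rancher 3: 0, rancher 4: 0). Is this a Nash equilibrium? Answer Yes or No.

Total = 20 < 80: not provided.
Rancher 1 (pledges 20, payoff -20): dropping to 0 → total 0, payoff 0. Profitable deviation.

No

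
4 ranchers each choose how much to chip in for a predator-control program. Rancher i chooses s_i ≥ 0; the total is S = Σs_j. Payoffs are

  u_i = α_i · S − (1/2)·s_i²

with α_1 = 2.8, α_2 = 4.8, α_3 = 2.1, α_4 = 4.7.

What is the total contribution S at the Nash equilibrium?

Rancher i's FOC: ∂u_i/∂s_i = α_i − s_i = 0, so s_i* = α_i.
NE contributions = (2.8, 4.8, 2.1, 4.7); S = 14.4.

14.4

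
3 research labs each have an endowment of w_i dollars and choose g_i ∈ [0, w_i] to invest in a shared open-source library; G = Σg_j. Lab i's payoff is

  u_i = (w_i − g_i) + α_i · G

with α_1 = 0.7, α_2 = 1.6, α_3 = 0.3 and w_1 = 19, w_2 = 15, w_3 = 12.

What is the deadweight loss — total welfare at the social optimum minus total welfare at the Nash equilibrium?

49.6

∂u_i/∂g_i = α_i − 1, so lab i contributes w_i if α_i > 1, else 0.
α_i > 1 for i ∈ {2}; NE contributions (0, 15, 0), G = 15.
W^NE = Σw_i − G^NE + (Σα_i)·G^NE = 46 + 1.6·15 = 70.
Planner: ∂(Σu_j)/∂g_i = Σα_j − 1 = 1.6 > 0, so everyone contributes w_i; G^SO = 46, W^SO = 46 + 1.6·46 = 119.6.
Deadweight loss = 49.6.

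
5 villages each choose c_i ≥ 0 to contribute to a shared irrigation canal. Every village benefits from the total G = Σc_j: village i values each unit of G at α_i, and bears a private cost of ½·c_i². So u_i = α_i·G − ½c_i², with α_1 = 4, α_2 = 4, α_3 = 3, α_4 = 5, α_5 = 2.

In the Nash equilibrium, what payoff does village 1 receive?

64

Village i's FOC: ∂u_i/∂c_i = α_i − c_i = 0, so c_i* = α_i.
NE contributions = (4, 4, 3, 5, 2); G = 18.
u_1 = α_1·G − ½·(c_1)² = 4·18 − ½·4² = 64.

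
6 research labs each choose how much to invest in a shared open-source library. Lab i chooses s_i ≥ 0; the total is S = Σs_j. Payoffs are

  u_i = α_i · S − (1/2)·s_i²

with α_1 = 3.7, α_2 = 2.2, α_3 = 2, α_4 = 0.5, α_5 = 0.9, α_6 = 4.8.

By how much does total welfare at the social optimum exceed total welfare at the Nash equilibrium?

Lab i's FOC: ∂u_i/∂s_i = α_i − s_i = 0, so s_i* = α_i.
NE contributions = (3.7, 2.2, 2, 0.5, 0.9, 4.8); S = 14.1.
W^NE = (Σα)·S − ½Σα_i² = 14.1² − ½·46.63 = 175.495.
Planner sets s_i = Σα_j = 14.1 for every i, so S^SO = 6·14.1 = 84.6.
W^SO = (Σα)·S^SO − ½·6·(Σα)² = (6/2)·14.1² = 596.43.
Deadweight loss = W^SO − W^NE = 420.935.

420.935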